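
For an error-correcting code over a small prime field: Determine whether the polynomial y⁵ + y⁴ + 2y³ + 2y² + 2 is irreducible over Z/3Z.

Yes

Write h(y) = y⁵ + y⁴ + 2y³ + 2y² + 2.
Check for roots in Z/3Z: h(0) = 2; h(1) = 2; h(2) = 2.
No roots, so no linear factors.
Monic irreducibles of degree 2 over GF(3): y² + 1, y² + y + 2, y² + 2y + 2.
None of them divide h (all give nonzero remainder).
No irreducible factor of degree ≤ 2 exists, so h is irreducible over GF(3).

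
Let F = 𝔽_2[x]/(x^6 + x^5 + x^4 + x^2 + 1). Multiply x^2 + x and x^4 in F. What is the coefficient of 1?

1

Multiply in 𝔽_2[x]: (x^2 + x)·(x^4) = x^6 + x^5.
Reduce using x^6 ≡ x^5 + x^4 + x^2 + 1 (mod x^6 + x^5 + x^4 + x^2 + 1).
Reduced: x^4 + x^2 + 1.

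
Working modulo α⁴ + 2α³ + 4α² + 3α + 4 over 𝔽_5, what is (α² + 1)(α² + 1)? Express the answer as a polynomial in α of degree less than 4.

3α^3 + 3α^2 + 2α + 2

Multiply in 𝔽_5[α]: (α² + 1)·(α² + 1) = α⁴ + 2α² + 1.
Reduce using α⁴ ≡ 3α³ + α² + 2α + 1 (mod α⁴ + 2α³ + 4α² + 3α + 4).
Reduced: 3α³ + 3α² + 2α + 2.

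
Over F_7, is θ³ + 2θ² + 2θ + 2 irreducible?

No

Write P(θ) = θ³ + 2θ² + 2θ + 2.
Check for roots in F_7: P(0) = 2; P(1) = 0 → root; P(2) = 1; P(3) = 4; P(4) = 1; P(5) = 5; P(6) = 1.
P(1) = 0, so (θ − 1) divides P(θ); P is reducible.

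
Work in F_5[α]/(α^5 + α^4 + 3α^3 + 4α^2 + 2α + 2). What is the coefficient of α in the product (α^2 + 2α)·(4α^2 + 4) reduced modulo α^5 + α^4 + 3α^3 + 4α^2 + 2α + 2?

3

Multiply in F_5[α]: (α^2 + 2α)·(4α^2 + 4) = 4α^4 + 3α^3 + 4α^2 + 3α.
Reduced: 4α^4 + 3α^3 + 4α^2 + 3α.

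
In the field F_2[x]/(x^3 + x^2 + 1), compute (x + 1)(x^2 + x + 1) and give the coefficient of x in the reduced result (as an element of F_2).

Multiply in F_2[x]: (x + 1)·(x^2 + x + 1) = x^3 + 1.
Reduce using x^3 ≡ x^2 + 1 (mod x^3 + x^2 + 1).
Reduced: x^2.

0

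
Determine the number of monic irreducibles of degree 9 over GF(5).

By the necklace-counting formula, N_5(9) = (1/9) Σ_{d|9} μ(9/d)·5^d.
Divisors of 9: 1, 3, 9; μ(9/d) for each: 0, -1, 1.
Σ = − 5^3 + 5^9 = 1953000.
N = 1953000/9 = 217000.

217000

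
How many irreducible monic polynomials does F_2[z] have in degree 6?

9

Gauss's count: N_{2}(6) = (1/6) Σ_{d|6} μ(6/d)·2^d.
Divisors of 6: 1, 2, 3, 6; μ(6/d) for each: 1, -1, -1, 1.
Σ = 2^1 − 2^2 − 2^3 + 2^6 = 54.
N = 54/6 = 9.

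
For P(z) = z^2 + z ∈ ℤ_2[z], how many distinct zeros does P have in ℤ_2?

2

Evaluate at each of the 2 elements of ℤ_2:
P(0) = 0 → root; P(1) = 0 → root.
Roots: {0, 1}.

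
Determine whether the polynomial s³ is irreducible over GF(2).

No

Write m(s) = s³.
Check for roots in GF(2): m(0) = 0 → root; m(1) = 1.
m(0) = 0, so (s) divides m(s); m is reducible.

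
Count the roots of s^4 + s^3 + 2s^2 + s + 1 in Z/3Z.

Write g(s) = s^4 + s^3 + 2s^2 + s + 1.
Evaluate at each of the 3 elements of Z/3Z:
g(0) = 1; g(1) = 0 → root; g(2) = 2.
Roots: {1}.

1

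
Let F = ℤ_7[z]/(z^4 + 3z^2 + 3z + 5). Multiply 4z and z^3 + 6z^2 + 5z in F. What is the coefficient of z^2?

Multiply in ℤ_7[z]: (4z)·(z^3 + 6z^2 + 5z) = 4z^4 + 3z^3 + 6z^2.
Reduce using z^4 ≡ 4z^2 + 4z + 2 (mod z^4 + 3z^2 + 3z + 5).
Reduced: 3z^3 + z^2 + 2z + 1.

1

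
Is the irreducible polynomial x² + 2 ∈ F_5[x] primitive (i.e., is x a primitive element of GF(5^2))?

Write f(x) = x² + 2.
|GF(5^2)^×| = 5^2 − 1 = 24. Prime factorization: 24 = 2^3·3.
f is primitive ⇔ x has order 24 in GF(5)[x]/(f), i.e. x^(24/q) ≠ 1 for each prime q | 24.
x^(12) mod f = 4.
x^(8) mod f = 1
Since x^(8) = 1, the order of x divides 8 < 24; not primitive.

No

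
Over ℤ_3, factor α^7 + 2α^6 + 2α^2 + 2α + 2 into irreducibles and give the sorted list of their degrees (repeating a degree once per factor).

Write g(α) = α^7 + 2α^6 + 2α^2 + 2α + 2.
Roots in ℤ_3: g(0) = 2; g(1) = 0 → root; g(2) = 0 → root.
Linear factors from roots: (α + 2), (α + 1).
Complete factorization: g(α) = (α + 1)·(α + 2)·(α^2 + α + 2)·(α^3 + α^2 + α + 2).
Factor degrees with multiplicity: 1 + 1 + 2 + 3 = 7.

1, 1, 2, 3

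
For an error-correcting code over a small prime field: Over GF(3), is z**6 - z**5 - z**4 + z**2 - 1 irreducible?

Write g(z) = z**6 - z**5 - z**4 + z**2 - 1.
Check for roots in GF(3): g(0) = 2; g(1) = 2; g(2) = 1.
No roots, so no linear factors.
Monic irreducibles of degree 2 over GF(3): z**2 + 1, z**2 + z - 1, z**2 - z - 1.
None of them divide g (all give nonzero remainder).
Degree-3 irreducible divisors: test the 8 monic irreducibles of degree 3 over GF(3).
None of them divide g (all give nonzero remainder).
No irreducible factor of degree ≤ 3 exists, so g is irreducible over GF(3).

Yes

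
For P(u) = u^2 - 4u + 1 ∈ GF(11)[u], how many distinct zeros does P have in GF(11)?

2

Evaluate at each of the 11 elements of GF(11):
P(0) = 1; P(1) = 9; P(2) = 8; P(3) = 9; P(4) = 1; P(5) = 6; P(6) = 2; P(7) = 0 → root; P(8) = 0 → root; P(9) = 2; P(10) = 6.
Roots: {7, 8}.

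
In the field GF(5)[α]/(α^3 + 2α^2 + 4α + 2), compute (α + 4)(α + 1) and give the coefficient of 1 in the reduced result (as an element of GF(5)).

Multiply in GF(5)[α]: (α + 4)·(α + 1) = α^2 + 4.
Reduced: α^2 + 4.

4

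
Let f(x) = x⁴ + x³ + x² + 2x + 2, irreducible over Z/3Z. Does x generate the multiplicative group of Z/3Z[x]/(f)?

|GF(3^4)^×| = 3^4 − 1 = 80. Prime factorization: 80 = 2^4·5.
f is primitive ⇔ x has order 80 in GF(3)[x]/(f), i.e. x^(80/q) ≠ 1 for each prime q | 80.
x^(40) mod f = 2.
x^(16) mod f = 2x³ + 1.
None equal 1, so x has full order 80; f is primitive.

Yes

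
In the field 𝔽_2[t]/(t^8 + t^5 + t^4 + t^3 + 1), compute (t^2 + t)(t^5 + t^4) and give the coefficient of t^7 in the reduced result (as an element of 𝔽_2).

Multiply in 𝔽_2[t]: (t^2 + t)·(t^5 + t^4) = t^7 + t^5.
Reduced: t^7 + t^5.

1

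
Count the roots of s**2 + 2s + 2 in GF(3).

0

Write P(s) = s**2 + 2s + 2.
Evaluate at each of the 3 elements of GF(3):
P(0) = 2; P(1) = 2; P(2) = 1.
No element is a root.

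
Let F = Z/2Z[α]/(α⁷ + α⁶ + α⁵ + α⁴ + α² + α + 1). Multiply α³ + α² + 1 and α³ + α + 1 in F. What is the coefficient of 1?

Multiply in Z/2Z[α]: (α³ + α² + 1)·(α³ + α + 1) = α⁶ + α⁵ + α⁴ + α³ + α² + α + 1.
Reduced: α⁶ + α⁵ + α⁴ + α³ + α² + α + 1.

1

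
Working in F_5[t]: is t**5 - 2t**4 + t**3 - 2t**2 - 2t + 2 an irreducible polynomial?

Write P(t) = t**5 - 2t**4 + t**3 - 2t**2 - 2t + 2.
Check for roots in F_5: P(0) = 2; P(1) = 3; P(2) = 3; P(3) = 1; P(4) = 3.
No roots, so no linear factors.
Degree-2 irreducible divisors: test the 10 monic irreducibles of degree 2 over GF(5).
None of them divide P (all give nonzero remainder).
No irreducible factor of degree ≤ 2 exists, so P is irreducible over GF(5).

Yes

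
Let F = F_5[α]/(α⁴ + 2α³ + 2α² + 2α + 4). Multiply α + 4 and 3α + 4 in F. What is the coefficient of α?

Multiply in F_5[α]: (α + 4)·(3α + 4) = 3α² + α + 1.
Reduced: 3α² + α + 1.

1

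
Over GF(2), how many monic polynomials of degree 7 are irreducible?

x^(2^7) − x is the product of all monic irreducibles of degree dividing 7; Möbius inversion gives N = (1/7) Σ μ(7/d)·2^d.
Divisors of 7: 1, 7; μ(7/d) for each: -1, 1.
Σ = − 2^1 + 2^7 = 126.
N = 126/7 = 18.

18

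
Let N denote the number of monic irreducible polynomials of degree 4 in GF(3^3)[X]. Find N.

132678

x^(27^4) − x is the product of all monic irreducibles of degree dividing 4; Möbius inversion gives N = (1/4) Σ μ(4/d)·27^d.
Divisors of 4: 1, 2, 4; μ(4/d) for each: 0, -1, 1.
Σ = − 27^2 + 27^4 = 530712.
N = 530712/4 = 132678.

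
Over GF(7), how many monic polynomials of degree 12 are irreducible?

The number of monic irreducibles of degree 12 over GF(7) is (1/12)·Σ_{d∣12} μ(12/d) 7^d.
Divisors of 12: 1, 2, 3, 4, 6, 12; μ(12/d) for each: 0, 1, 0, -1, -1, 1.
Σ = 7^2 − 7^4 − 7^6 + 7^12 = 13841167200.
N = 13841167200/12 = 1153430600.

1153430600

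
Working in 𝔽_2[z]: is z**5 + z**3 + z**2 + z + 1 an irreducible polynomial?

Write f(z) = z**5 + z**3 + z**2 + z + 1.
Check for roots in 𝔽_2: f(0) = 1; f(1) = 1.
No roots, so no linear factors.
Monic irreducibles of degree 2 over GF(2): z**2 + z + 1.
None of them divide f (all give nonzero remainder).
No irreducible factor of degree ≤ 2 exists, so f is irreducible over GF(2).

Yes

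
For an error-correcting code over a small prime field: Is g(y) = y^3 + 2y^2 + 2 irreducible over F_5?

Check for roots in F_5: g(0) = 2; g(1) = 0 → root; g(2) = 3; g(3) = 2; g(4) = 3.
g(1) = 0, so (y − 1) divides g(y); g is reducible.

No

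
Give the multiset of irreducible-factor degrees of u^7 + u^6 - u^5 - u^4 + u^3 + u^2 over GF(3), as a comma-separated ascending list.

Write h(u) = u^7 + u^6 - u^5 - u^4 + u^3 + u^2.
Roots in GF(3): h(0) = 0 → root; h(1) = 2; h(2) = 0 → root.
Linear factors from roots: (u), (u + 1).
Complete factorization: h(u) = (u + 1)·(u)^2·(u^2 + 1)^2.
Factor degrees with multiplicity: 1 + 1 + 1 + 2 + 2 = 7.

1, 1, 1, 2, 2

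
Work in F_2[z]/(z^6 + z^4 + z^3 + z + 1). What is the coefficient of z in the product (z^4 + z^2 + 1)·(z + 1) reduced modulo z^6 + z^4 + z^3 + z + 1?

1

Multiply in F_2[z]: (z^4 + z^2 + 1)·(z + 1) = z^5 + z^4 + z^3 + z^2 + z + 1.
Reduced: z^5 + z^4 + z^3 + z^2 + z + 1.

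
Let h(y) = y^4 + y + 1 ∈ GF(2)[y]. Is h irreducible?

Yes

Check for roots in GF(2): h(0) = 1; h(1) = 1.
No roots, so no linear factors.
Monic irreducibles of degree 2 over GF(2): y^2 + y + 1.
None of them divide h (all give nonzero remainder).
No irreducible factor of degree ≤ 2 exists, so h is irreducible over GF(2).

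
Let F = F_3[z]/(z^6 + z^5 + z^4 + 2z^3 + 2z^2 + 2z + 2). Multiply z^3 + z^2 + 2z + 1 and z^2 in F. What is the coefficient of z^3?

Multiply in F_3[z]: (z^3 + z^2 + 2z + 1)·(z^2) = z^5 + z^4 + 2z^3 + z^2.
Reduced: z^5 + z^4 + 2z^3 + z^2.

2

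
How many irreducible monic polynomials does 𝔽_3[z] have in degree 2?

x^(3^2) − x is the product of all monic irreducibles of degree dividing 2; Möbius inversion gives N = (1/2) Σ μ(2/d)·3^d.
Divisors of 2: 1, 2; μ(2/d) for each: -1, 1.
Σ = − 3^1 + 3^2 = 6.
N = 6/2 = 3.

3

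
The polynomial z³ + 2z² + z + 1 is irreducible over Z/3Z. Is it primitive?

Write f(z) = z³ + 2z² + z + 1.
|GF(3^3)^×| = 3^3 − 1 = 26. Prime factorization: 26 = 2·13.
f is primitive ⇔ z has order 26 in GF(3)[z]/(f), i.e. z^(26/q) ≠ 1 for each prime q | 26.
z^(13) mod f = 2.
z^(2) mod f = z².
None equal 1, so z has full order 26; f is primitive.

Yes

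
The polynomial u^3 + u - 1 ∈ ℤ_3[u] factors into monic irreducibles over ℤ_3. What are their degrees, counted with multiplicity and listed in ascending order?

1, 2

Write f(u) = u^3 + u - 1.
Roots in ℤ_3: f(0) = 2; f(1) = 1; f(2) = 0 → root.
Linear factors from roots: (u + 1).
Complete factorization: f(u) = (u + 1)·(u^2 - u - 1).
Factor degrees with multiplicity: 1 + 2 = 3.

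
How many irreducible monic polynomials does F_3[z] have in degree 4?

18

x^(3^4) − x is the product of all monic irreducibles of degree dividing 4; Möbius inversion gives N = (1/4) Σ μ(4/d)·3^d.
Divisors of 4: 1, 2, 4; μ(4/d) for each: 0, -1, 1.
Σ = − 3^2 + 3^4 = 72.
N = 72/4 = 18.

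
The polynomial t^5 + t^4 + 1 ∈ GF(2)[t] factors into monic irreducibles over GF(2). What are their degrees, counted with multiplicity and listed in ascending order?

Write g(t) = t^5 + t^4 + 1.
Roots in GF(2): g(0) = 1; g(1) = 1.
Complete factorization: g(t) = (t^2 + t + 1)·(t^3 + t + 1).
Factor degrees with multiplicity: 2 + 3 = 5.

2, 3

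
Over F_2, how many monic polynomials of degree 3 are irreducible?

By the necklace-counting formula, N_2(3) = (1/3) Σ_{d|3} μ(3/d)·2^d.
Divisors of 3: 1, 3; μ(3/d) for each: -1, 1.
Σ = − 2^1 + 2^3 = 6.
N = 6/3 = 2.

2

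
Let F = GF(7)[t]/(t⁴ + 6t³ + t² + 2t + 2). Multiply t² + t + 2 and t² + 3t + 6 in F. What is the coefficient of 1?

3

Multiply in GF(7)[t]: (t² + t + 2)·(t² + 3t + 6) = t⁴ + 4t³ + 4t² + 5t + 5.
Reduce using t⁴ ≡ t³ + 6t² + 5t + 5 (mod t⁴ + 6t³ + t² + 2t + 2).
Reduced: 5t³ + 3t² + 3t + 3.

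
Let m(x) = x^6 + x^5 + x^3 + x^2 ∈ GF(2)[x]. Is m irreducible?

No

Check for roots in GF(2): m(0) = 0 → root; m(1) = 0 → root.
m(0) = 0, so (x) divides m(x); m is reducible.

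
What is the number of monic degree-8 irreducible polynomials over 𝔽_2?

30

By the necklace-counting formula, N_2(8) = (1/8) Σ_{d|8} μ(8/d)·2^d.
Divisors of 8: 1, 2, 4, 8; μ(8/d) for each: 0, 0, -1, 1.
Σ = − 2^4 + 2^8 = 240.
N = 240/8 = 30.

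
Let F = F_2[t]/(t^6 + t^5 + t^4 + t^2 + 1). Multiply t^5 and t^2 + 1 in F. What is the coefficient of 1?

1

Multiply in F_2[t]: (t^5)·(t^2 + 1) = t^7 + t^5.
Reduce using t^6 ≡ t^5 + t^4 + t^2 + 1 (mod t^6 + t^5 + t^4 + t^2 + 1).
Reduced: t^5 + t^4 + t^3 + t^2 + t + 1.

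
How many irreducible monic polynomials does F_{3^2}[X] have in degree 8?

x^(9^8) − x is the product of all monic irreducibles of degree dividing 8; Möbius inversion gives N = (1/8) Σ μ(8/d)·9^d.
Divisors of 8: 1, 2, 4, 8; μ(8/d) for each: 0, 0, -1, 1.
Σ = − 9^4 + 9^8 = 43040160.
N = 43040160/8 = 5380020.

5380020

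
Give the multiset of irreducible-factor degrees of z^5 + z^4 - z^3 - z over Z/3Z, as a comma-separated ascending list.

1, 1, 3

Write f(z) = z^5 + z^4 - z^3 - z.
Roots in Z/3Z: f(0) = 0 → root; f(1) = 0 → root; f(2) = 2.
Linear factors from roots: (z), (z - 1).
Complete factorization: f(z) = (z)·(z - 1)·(z^3 - z^2 + z + 1).
Factor degrees with multiplicity: 1 + 1 + 3 = 5.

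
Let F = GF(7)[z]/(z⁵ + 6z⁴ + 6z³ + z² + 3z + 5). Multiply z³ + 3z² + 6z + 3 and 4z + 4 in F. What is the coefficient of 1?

Multiply in GF(7)[z]: (z³ + 3z² + 6z + 3)·(4z + 4) = 4z⁴ + 2z³ + z² + z + 5.
Reduced: 4z⁴ + 2z³ + z² + z + 5.

5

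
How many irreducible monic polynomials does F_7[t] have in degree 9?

4483696

x^(7^9) − x is the product of all monic irreducibles of degree dividing 9; Möbius inversion gives N = (1/9) Σ μ(9/d)·7^d.
Divisors of 9: 1, 3, 9; μ(9/d) for each: 0, -1, 1.
Σ = − 7^3 + 7^9 = 40353264.
N = 40353264/9 = 4483696.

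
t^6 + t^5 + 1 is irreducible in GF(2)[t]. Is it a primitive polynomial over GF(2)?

Yes

Write f(t) = t^6 + t^5 + 1.
|GF(2^6)^×| = 2^6 − 1 = 63. Prime factorization: 63 = 3^2·7.
f is primitive ⇔ t has order 63 in GF(2)[t]/(f), i.e. t^(63/q) ≠ 1 for each prime q | 63.
t^(21) mod f = t^5 + t^4 + t^3 + 1.
t^(9) mod f = t^5 + t^3 + t^2 + t + 1.
None equal 1, so t has full order 63; f is primitive.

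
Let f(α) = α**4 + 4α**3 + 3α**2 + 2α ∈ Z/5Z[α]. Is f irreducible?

Check for roots in Z/5Z: f(0) = 0 → root; f(1) = 0 → root; f(2) = 4; f(3) = 2; f(4) = 3.
f(0) = 0, so (α) divides f(α); f is reducible.

No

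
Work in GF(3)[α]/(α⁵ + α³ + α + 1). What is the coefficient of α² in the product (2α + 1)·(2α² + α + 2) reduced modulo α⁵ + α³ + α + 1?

Multiply in GF(3)[α]: (2α + 1)·(2α² + α + 2) = α³ + α² + 2α + 2.
Reduced: α³ + α² + 2α + 2.

1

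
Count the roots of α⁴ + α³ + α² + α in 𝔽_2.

Write h(α) = α⁴ + α³ + α² + α.
Evaluate at each of the 2 elements of 𝔽_2:
h(0) = 0 → root; h(1) = 0 → root.
Roots: {0, 1}.

2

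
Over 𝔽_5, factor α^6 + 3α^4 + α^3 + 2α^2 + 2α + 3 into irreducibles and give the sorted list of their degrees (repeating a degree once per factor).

Write g(α) = α^6 + 3α^4 + α^3 + 2α^2 + 2α + 3.
Roots in 𝔽_5: g(0) = 3; g(1) = 2; g(2) = 0 → root; g(3) = 1; g(4) = 1.
Linear factors from roots: (α + 3).
Complete factorization: g(α) = (α + 3)^4·(α^2 + 3α + 3).
Factor degrees with multiplicity: 1 + 1 + 1 + 1 + 2 = 6.

1, 1, 1, 1, 2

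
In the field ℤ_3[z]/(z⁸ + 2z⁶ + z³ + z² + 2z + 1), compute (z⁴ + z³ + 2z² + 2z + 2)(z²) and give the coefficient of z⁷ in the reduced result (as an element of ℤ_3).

0

Multiply in ℤ_3[z]: (z⁴ + z³ + 2z² + 2z + 2)·(z²) = z⁶ + z⁵ + 2z⁴ + 2z³ + 2z².
Reduced: z⁶ + z⁵ + 2z⁴ + 2z³ + 2z².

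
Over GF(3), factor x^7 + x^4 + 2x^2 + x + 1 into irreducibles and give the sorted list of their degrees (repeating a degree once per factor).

1, 2, 2, 2

Write f(x) = x^7 + x^4 + 2x^2 + x + 1.
Roots in GF(3): f(0) = 1; f(1) = 0 → root; f(2) = 2.
Linear factors from roots: (x + 2).
Complete factorization: f(x) = (x + 2)·(x^2 + x + 2)·(x^2 + 1)^2.
Factor degrees with multiplicity: 1 + 2 + 2 + 2 = 7.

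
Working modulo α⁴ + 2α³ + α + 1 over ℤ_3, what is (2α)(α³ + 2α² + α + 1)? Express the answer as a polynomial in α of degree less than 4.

Multiply in ℤ_3[α]: (2α)·(α³ + 2α² + α + 1) = 2α⁴ + α³ + 2α² + 2α.
Reduce using α⁴ ≡ α³ + 2α + 2 (mod α⁴ + 2α³ + α + 1).
Reduced: 2α² + 1.

2α^2 + 1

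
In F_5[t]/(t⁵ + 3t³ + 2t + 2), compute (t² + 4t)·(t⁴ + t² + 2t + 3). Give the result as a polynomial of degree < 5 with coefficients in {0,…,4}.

3t^4 + 4t^3 + 4t^2 + 2t + 2

Multiply in F_5[t]: (t² + 4t)·(t⁴ + t² + 2t + 3) = t⁶ + 4t⁵ + t⁴ + t³ + t² + 2t.
Reduce using t⁵ ≡ 2t³ + 3t + 3 (mod t⁵ + 3t³ + 2t + 2).
Reduced: 3t⁴ + 4t³ + 4t² + 2t + 2.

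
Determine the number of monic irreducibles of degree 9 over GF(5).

Gauss's count: N_{5}(9) = (1/9) Σ_{d|9} μ(9/d)·5^d.
Divisors of 9: 1, 3, 9; μ(9/d) for each: 0, -1, 1.
Σ = − 5^3 + 5^9 = 1953000.
N = 1953000/9 = 217000.

217000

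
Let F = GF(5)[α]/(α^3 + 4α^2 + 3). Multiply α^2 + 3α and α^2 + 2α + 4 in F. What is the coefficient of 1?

Multiply in GF(5)[α]: (α^2 + 3α)·(α^2 + 2α + 4) = α^4 + 2α.
Reduce using α^3 ≡ α^2 + 2 (mod α^3 + 4α^2 + 3).
Reduced: α^2 + 4α + 2.

2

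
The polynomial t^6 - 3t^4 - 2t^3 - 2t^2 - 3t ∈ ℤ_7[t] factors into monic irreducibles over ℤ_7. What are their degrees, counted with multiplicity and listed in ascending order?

Write g(t) = t^6 - 3t^4 - 2t^3 - 2t^2 - 3t.
Linear factors from roots: (t), (t - 2).
Complete factorization: g(t) = (t)·(t - 2)·(t^2 + t + 3)·(t^2 + t - 3).
Factor degrees with multiplicity: 1 + 1 + 2 + 2 = 6.

1, 1, 2, 2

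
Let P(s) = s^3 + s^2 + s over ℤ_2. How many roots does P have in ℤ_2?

Evaluate at each of the 2 elements of ℤ_2:
P(0) = 0 → root; P(1) = 1.
Roots: {0}.

1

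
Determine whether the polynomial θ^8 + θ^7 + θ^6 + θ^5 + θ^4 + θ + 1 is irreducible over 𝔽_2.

Yes

Write P(θ) = θ^8 + θ^7 + θ^6 + θ^5 + θ^4 + θ + 1.
Check for roots in 𝔽_2: P(0) = 1; P(1) = 1.
No roots, so no linear factors.
Monic irreducibles of degree 2 over GF(2): θ^2 + θ + 1.
None of them divide P (all give nonzero remainder).
Monic irreducibles of degree 3 over GF(2): θ^3 + θ + 1, θ^3 + θ^2 + 1.
None of them divide P (all give nonzero remainder).
Monic irreducibles of degree 4 over GF(2): θ^4 + θ + 1, θ^4 + θ^3 + 1, θ^4 + θ^3 + θ^2 + θ + 1.
None of them divide P (all give nonzero remainder).
No irreducible factor of degree ≤ 4 exists, so P is irreducible over GF(2).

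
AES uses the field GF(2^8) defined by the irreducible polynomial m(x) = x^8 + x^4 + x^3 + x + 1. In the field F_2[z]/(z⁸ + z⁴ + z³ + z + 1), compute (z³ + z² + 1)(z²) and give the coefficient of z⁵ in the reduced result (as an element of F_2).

Multiply in F_2[z]: (z³ + z² + 1)·(z²) = z⁵ + z⁴ + z².
Reduced: z⁵ + z⁴ + z².

1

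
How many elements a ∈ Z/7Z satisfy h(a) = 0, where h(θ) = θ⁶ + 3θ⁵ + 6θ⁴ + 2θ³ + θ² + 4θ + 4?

2

Evaluate at each of the 7 elements of Z/7Z:
h(0) = 4; h(1) = 0 → root; h(2) = 1; h(3) = 0 → root; h(4) = 6; h(5) = 6; h(6) = 3.
Roots: {1, 3}.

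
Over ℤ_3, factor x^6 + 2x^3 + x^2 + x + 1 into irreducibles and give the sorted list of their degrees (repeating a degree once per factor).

Write g(x) = x^6 + 2x^3 + x^2 + x + 1.
Roots in ℤ_3: g(0) = 1; g(1) = 0 → root; g(2) = 0 → root.
Linear factors from roots: (x + 2), (x + 1).
Complete factorization: g(x) = (x + 1)·(x + 2)^2·(x^3 + x^2 + 2x + 1).
Factor degrees with multiplicity: 1 + 1 + 1 + 3 = 6.

1, 1, 1, 3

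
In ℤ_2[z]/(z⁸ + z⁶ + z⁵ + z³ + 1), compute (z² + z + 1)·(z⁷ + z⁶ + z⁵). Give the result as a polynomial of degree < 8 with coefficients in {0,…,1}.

z^6 + z^5 + z^4 + z

Multiply in ℤ_2[z]: (z² + z + 1)·(z⁷ + z⁶ + z⁵) = z⁹ + z⁷ + z⁵.
Reduce using z⁸ ≡ z⁶ + z⁵ + z³ + 1 (mod z⁸ + z⁶ + z⁵ + z³ + 1).
Reduced: z⁶ + z⁵ + z⁴ + z.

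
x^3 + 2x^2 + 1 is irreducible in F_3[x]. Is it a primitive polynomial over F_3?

Write f(x) = x^3 + 2x^2 + 1.
|GF(3^3)^×| = 3^3 − 1 = 26. Prime factorization: 26 = 2·13.
f is primitive ⇔ x has order 26 in GF(3)[x]/(f), i.e. x^(26/q) ≠ 1 for each prime q | 26.
x^(13) mod f = 2.
x^(2) mod f = x^2.
None equal 1, so x has full order 26; f is primitive.

Yes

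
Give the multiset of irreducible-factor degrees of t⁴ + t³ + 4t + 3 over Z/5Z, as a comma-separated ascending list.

Write f(t) = t⁴ + t³ + 4t + 3.
Roots in Z/5Z: f(0) = 3; f(1) = 4; f(2) = 0 → root; f(3) = 3; f(4) = 4.
Linear factors from roots: (t + 3).
Complete factorization: f(t) = (t + 3)·(t³ + 3t² + t + 1).
Factor degrees with multiplicity: 1 + 3 = 4.

1, 3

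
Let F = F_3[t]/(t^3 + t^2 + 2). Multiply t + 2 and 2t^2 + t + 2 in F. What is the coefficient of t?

1

Multiply in F_3[t]: (t + 2)·(2t^2 + t + 2) = 2t^3 + 2t^2 + t + 1.
Reduce using t^3 ≡ 2t^2 + 1 (mod t^3 + t^2 + 2).
Reduced: t.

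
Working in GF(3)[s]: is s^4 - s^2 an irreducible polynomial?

Write P(s) = s^4 - s^2.
Check for roots in GF(3): P(0) = 0 → root; P(1) = 0 → root; P(2) = 0 → root.
P(0) = 0, so (s) divides P(s); P is reducible.

No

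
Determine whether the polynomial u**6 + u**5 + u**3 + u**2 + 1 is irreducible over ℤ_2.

Write g(u) = u**6 + u**5 + u**3 + u**2 + 1.
Check for roots in ℤ_2: g(0) = 1; g(1) = 1.
No roots, so no linear factors.
Monic irreducibles of degree 2 over GF(2): u**2 + u + 1.
None of them divide g (all give nonzero remainder).
Monic irreducibles of degree 3 over GF(2): u**3 + u + 1, u**3 + u**2 + 1.
None of them divide g (all give nonzero remainder).
No irreducible factor of degree ≤ 3 exists, so g is irreducible over GF(2).

Yes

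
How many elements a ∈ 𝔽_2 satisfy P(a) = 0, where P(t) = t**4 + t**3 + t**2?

Evaluate at each of the 2 elements of 𝔽_2:
P(0) = 0 → root; P(1) = 1.
Roots: {0}.

1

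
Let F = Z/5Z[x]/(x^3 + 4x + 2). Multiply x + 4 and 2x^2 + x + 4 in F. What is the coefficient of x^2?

Multiply in Z/5Z[x]: (x + 4)·(2x^2 + x + 4) = 2x^3 + 4x^2 + 3x + 1.
Reduce using x^3 ≡ x + 3 (mod x^3 + 4x + 2).
Reduced: 4x^2 + 2.

4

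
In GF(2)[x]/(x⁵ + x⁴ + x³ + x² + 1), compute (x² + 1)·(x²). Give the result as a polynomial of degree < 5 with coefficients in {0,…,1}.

x^4 + x^2

Multiply in GF(2)[x]: (x² + 1)·(x²) = x⁴ + x².
Reduced: x⁴ + x².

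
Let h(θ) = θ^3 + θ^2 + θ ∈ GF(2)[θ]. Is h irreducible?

Check for roots in GF(2): h(0) = 0 → root; h(1) = 1.
h(0) = 0, so (θ) divides h(θ); h is reducible.

No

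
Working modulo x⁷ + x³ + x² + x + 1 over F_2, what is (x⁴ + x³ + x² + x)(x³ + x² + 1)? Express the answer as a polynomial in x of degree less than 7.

x^4 + x^3 + 1

Multiply in F_2[x]: (x⁴ + x³ + x² + x)·(x³ + x² + 1) = x⁷ + x⁴ + x² + x.
Reduce using x⁷ ≡ x³ + x² + x + 1 (mod x⁷ + x³ + x² + x + 1).
Reduced: x⁴ + x³ + 1.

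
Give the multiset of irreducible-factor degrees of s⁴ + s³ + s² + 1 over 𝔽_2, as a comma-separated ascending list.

Write f(s) = s⁴ + s³ + s² + 1.
Roots in 𝔽_2: f(0) = 1; f(1) = 0 → root.
Linear factors from roots: (s + 1).
Complete factorization: f(s) = (s + 1)·(s³ + s + 1).
Factor degrees with multiplicity: 1 + 3 = 4.

1, 3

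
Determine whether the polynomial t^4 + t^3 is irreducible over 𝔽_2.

Write f(t) = t^4 + t^3.
Check for roots in 𝔽_2: f(0) = 0 → root; f(1) = 0 → root.
f(0) = 0, so (t) divides f(t); f is reducible.

No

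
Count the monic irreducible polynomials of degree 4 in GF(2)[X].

3

Gauss's count: N_{2}(4) = (1/4) Σ_{d|4} μ(4/d)·2^d.
Divisors of 4: 1, 2, 4; μ(4/d) for each: 0, -1, 1.
Σ = − 2^2 + 2^4 = 12.
N = 12/4 = 3.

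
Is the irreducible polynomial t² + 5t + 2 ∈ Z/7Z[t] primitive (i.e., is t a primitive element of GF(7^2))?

No

Write f(t) = t² + 5t + 2.
|GF(7^2)^×| = 7^2 − 1 = 48. Prime factorization: 48 = 2^4·3.
f is primitive ⇔ t has order 48 in GF(7)[t]/(f), i.e. t^(48/q) ≠ 1 for each prime q | 48.
t^(24) mod f = 1
t^(16) mod f = 4.
Since t^(24) = 1, the order of t divides 24 < 48; not primitive.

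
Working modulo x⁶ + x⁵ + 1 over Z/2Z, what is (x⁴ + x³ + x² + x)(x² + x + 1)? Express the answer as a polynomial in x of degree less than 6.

Multiply in Z/2Z[x]: (x⁴ + x³ + x² + x)·(x² + x + 1) = x⁶ + x⁴ + x³ + x.
Reduce using x⁶ ≡ x⁵ + 1 (mod x⁶ + x⁵ + 1).
Reduced: x⁵ + x⁴ + x³ + x + 1.

x^5 + x^4 + x^3 + x + 1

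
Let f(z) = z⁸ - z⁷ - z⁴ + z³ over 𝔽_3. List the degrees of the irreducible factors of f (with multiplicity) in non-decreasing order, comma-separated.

1, 1, 1, 1, 1, 1, 2

Roots in 𝔽_3: f(0) = 0 → root; f(1) = 0 → root; f(2) = 0 → root.
Linear factors from roots: (z), (z - 1), (z + 1).
Complete factorization: f(z) = (z + 1)·(z - 1)^2·(z)^3·(z² + 1).
Factor degrees with multiplicity: 1 + 1 + 1 + 1 + 1 + 1 + 2 = 8.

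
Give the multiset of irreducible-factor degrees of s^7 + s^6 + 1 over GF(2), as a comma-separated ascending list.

Write f(s) = s^7 + s^6 + 1.
Roots in GF(2): f(0) = 1; f(1) = 1.
Complete factorization: f(s) = (s^7 + s^6 + 1).
Factor degrees with multiplicity: 7 = 7.

7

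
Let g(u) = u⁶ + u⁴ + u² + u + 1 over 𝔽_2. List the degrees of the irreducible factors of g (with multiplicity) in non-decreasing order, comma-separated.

6

Roots in 𝔽_2: g(0) = 1; g(1) = 1.
Complete factorization: g(u) = (u⁶ + u⁴ + u² + u + 1).
Factor degrees with multiplicity: 6 = 6.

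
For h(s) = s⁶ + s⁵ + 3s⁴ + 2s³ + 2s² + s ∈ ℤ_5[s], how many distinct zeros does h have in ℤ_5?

Evaluate at each of the 5 elements of ℤ_5:
h(0) = 0 → root; h(1) = 0 → root; h(2) = 0 → root; h(3) = 0 → root; h(4) = 2.
Roots: {0, 1, 2, 3}.

4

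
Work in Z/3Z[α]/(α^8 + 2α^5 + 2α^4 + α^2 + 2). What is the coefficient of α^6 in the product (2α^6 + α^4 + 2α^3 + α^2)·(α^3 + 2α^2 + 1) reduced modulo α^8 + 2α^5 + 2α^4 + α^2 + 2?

2

Multiply in Z/3Z[α]: (2α^6 + α^4 + 2α^3 + α^2)·(α^3 + 2α^2 + 1) = 2α^9 + α^8 + α^7 + 2α^5 + 2α^3 + α^2.
Reduce using α^8 ≡ α^5 + α^4 + 2α^2 + 1 (mod α^8 + 2α^5 + 2α^4 + α^2 + 2).
Reduced: α^7 + 2α^6 + 2α^5 + α^4 + 2α + 1.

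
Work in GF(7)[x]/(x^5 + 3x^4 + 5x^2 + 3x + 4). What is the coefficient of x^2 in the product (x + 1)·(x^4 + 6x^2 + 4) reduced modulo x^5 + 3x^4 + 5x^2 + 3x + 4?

1

Multiply in GF(7)[x]: (x + 1)·(x^4 + 6x^2 + 4) = x^5 + x^4 + 6x^3 + 6x^2 + 4x + 4.
Reduce using x^5 ≡ 4x^4 + 2x^2 + 4x + 3 (mod x^5 + 3x^4 + 5x^2 + 3x + 4).
Reduced: 5x^4 + 6x^3 + x^2 + x.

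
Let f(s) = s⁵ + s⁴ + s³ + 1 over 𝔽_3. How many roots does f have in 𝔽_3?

1

Evaluate at each of the 3 elements of 𝔽_3:
f(0) = 1; f(1) = 1; f(2) = 0 → root.
Roots: {2}.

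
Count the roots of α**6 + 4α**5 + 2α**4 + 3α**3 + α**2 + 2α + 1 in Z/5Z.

1

Write h(α) = α**6 + 4α**5 + 2α**4 + 3α**3 + α**2 + 2α + 1.
Evaluate at each of the 5 elements of Z/5Z:
h(0) = 1; h(1) = 4; h(2) = 2; h(3) = 0 → root; h(4) = 1.
Roots: {3}.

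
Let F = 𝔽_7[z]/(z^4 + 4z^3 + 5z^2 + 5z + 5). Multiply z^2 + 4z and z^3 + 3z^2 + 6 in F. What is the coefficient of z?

4

Multiply in 𝔽_7[z]: (z^2 + 4z)·(z^3 + 3z^2 + 6) = z^5 + 5z^3 + 6z^2 + 3z.
Reduce using z^4 ≡ 3z^3 + 2z^2 + 2z + 2 (mod z^4 + 4z^3 + 5z^2 + 5z + 5).
Reduced: 2z^3 + 4z + 6.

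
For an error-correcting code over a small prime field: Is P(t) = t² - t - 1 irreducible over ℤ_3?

Yes

Check for roots in ℤ_3: P(0) = 2; P(1) = 2; P(2) = 1.
No roots. A degree-2 polynomial over a field with no linear factor is irreducible.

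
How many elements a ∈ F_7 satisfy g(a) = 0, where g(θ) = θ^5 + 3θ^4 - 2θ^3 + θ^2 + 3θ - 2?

3

Evaluate at each of the 7 elements of F_7:
g(0) = 5; g(1) = 4; g(2) = 2; g(3) = 0 → root; g(4) = 3; g(5) = 0 → root; g(6) = 0 → root.
Roots: {3, 5, 6}.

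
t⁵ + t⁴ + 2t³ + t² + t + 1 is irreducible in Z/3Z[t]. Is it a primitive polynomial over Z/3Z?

Yes

Write f(t) = t⁵ + t⁴ + 2t³ + t² + t + 1.
|GF(3^5)^×| = 3^5 − 1 = 242. Prime factorization: 242 = 2·11^2.
f is primitive ⇔ t has order 242 in GF(3)[t]/(f), i.e. t^(242/q) ≠ 1 for each prime q | 242.
t^(121) mod f = 2.
t^(22) mod f = t⁴ + t² + t.
None equal 1, so t has full order 242; f is primitive.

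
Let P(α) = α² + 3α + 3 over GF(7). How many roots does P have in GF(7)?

Evaluate at each of the 7 elements of GF(7):
P(0) = 3; P(1) = 0 → root; P(2) = 6; P(3) = 0 → root; P(4) = 3; P(5) = 1; P(6) = 1.
Roots: {1, 3}.

2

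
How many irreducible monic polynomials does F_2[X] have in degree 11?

The number of monic irreducibles of degree 11 over GF(2) is (1/11)·Σ_{d∣11} μ(11/d) 2^d.
Divisors of 11: 1, 11; μ(11/d) for each: -1, 1.
Σ = − 2^1 + 2^11 = 2046.
N = 2046/11 = 186.

186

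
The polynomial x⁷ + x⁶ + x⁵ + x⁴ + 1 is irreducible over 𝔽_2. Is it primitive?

Yes

Write f(x) = x⁷ + x⁶ + x⁵ + x⁴ + 1.
|GF(2^7)^×| = 2^7 − 1 = 127. Prime factorization: 127 = 127.
f is primitive ⇔ x has order 127 in GF(2)[x]/(f), i.e. x^(127/q) ≠ 1 for each prime q | 127.
x^(1) mod f = x.
None equal 1, so x has full order 127; f is primitive.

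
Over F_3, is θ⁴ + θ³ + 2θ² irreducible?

No

Write h(θ) = θ⁴ + θ³ + 2θ².
Check for roots in F_3: h(0) = 0 → root; h(1) = 1; h(2) = 2.
h(0) = 0, so (θ) divides h(θ); h is reducible.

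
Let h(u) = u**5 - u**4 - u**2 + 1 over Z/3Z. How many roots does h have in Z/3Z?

1

Evaluate at each of the 3 elements of Z/3Z:
h(0) = 1; h(1) = 0 → root; h(2) = 1.
Roots: {1}.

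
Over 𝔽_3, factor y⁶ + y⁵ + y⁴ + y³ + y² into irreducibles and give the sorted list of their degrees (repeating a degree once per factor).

Write f(y) = y⁶ + y⁵ + y⁴ + y³ + y².
Roots in 𝔽_3: f(0) = 0 → root; f(1) = 2; f(2) = 1.
Linear factors from roots: (y).
Complete factorization: f(y) = (y)^2·(y⁴ + y³ + y² + y + 1).
Factor degrees with multiplicity: 1 + 1 + 4 = 6.

1, 1, 4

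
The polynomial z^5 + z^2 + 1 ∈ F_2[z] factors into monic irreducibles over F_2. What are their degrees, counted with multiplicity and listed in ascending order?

5

Write f(z) = z^5 + z^2 + 1.
Roots in F_2: f(0) = 1; f(1) = 1.
Complete factorization: f(z) = (z^5 + z^2 + 1).
Factor degrees with multiplicity: 5 = 5.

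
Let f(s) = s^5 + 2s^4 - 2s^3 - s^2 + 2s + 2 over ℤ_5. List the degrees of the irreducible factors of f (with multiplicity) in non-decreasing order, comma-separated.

Roots in ℤ_5: f(0) = 2; f(1) = 4; f(2) = 0 → root; f(3) = 0 → root; f(4) = 2.
Linear factors from roots: (s - 2), (s + 2).
Complete factorization: f(s) = (s + 2)·(s - 2)·(s^3 + 2s^2 + 2s + 2).
Factor degrees with multiplicity: 1 + 1 + 3 = 5.

1, 1, 3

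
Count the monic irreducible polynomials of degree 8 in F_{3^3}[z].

Gauss's count: N_{27}(8) = (1/8) Σ_{d|8} μ(8/d)·27^d.
Divisors of 8: 1, 2, 4, 8; μ(8/d) for each: 0, 0, -1, 1.
Σ = − 27^4 + 27^8 = 282429005040.
N = 282429005040/8 = 35303625630.

35303625630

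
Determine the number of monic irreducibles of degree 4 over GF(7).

By the necklace-counting formula, N_7(4) = (1/4) Σ_{d|4} μ(4/d)·7^d.
Divisors of 4: 1, 2, 4; μ(4/d) for each: 0, -1, 1.
Σ = − 7^2 + 7^4 = 2352.
N = 2352/4 = 588.

588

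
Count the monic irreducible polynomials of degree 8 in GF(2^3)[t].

2096640

x^(8^8) − x is the product of all monic irreducibles of degree dividing 8; Möbius inversion gives N = (1/8) Σ μ(8/d)·8^d.
Divisors of 8: 1, 2, 4, 8; μ(8/d) for each: 0, 0, -1, 1.
Σ = − 8^4 + 8^8 = 16773120.
N = 16773120/8 = 2096640.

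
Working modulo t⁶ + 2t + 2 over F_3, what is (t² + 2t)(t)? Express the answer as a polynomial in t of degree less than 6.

t^3 + 2t^2

Multiply in F_3[t]: (t² + 2t)·(t) = t³ + 2t².
Reduced: t³ + 2t².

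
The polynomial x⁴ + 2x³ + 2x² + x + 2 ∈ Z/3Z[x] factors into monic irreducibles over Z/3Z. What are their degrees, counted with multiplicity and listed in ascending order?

Write f(x) = x⁴ + 2x³ + 2x² + x + 2.
Roots in Z/3Z: f(0) = 2; f(1) = 2; f(2) = 2.
Complete factorization: f(x) = (x⁴ + 2x³ + 2x² + x + 2).
Factor degrees with multiplicity: 4 = 4.

4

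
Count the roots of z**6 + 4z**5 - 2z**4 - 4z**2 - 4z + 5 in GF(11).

4

Write f(z) = z**6 + 4z**5 - 2z**4 - 4z**2 - 4z + 5.
Evaluate at each of the 11 elements of GF(11):
f(0) = 5; f(1) = 0 → root; f(2) = 9; f(3) = 0 → root; f(4) = 4; f(5) = 8; f(6) = 7; f(7) = 6; f(8) = 5; f(9) = 0 → root; f(10) = 0 → root.
Roots: {1, 3, 9, 10}.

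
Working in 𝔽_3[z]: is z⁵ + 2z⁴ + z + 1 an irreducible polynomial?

Yes

Write f(z) = z⁵ + 2z⁴ + z + 1.
Check for roots in 𝔽_3: f(0) = 1; f(1) = 2; f(2) = 1.
No roots, so no linear factors.
Monic irreducibles of degree 2 over GF(3): z² + 1, z² + z + 2, z² + 2z + 2.
None of them divide f (all give nonzero remainder).
No irreducible factor of degree ≤ 2 exists, so f is irreducible over GF(3).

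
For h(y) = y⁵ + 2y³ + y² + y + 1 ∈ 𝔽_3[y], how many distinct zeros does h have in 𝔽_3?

1

Evaluate at each of the 3 elements of 𝔽_3:
h(0) = 1; h(1) = 0 → root; h(2) = 1.
Roots: {1}.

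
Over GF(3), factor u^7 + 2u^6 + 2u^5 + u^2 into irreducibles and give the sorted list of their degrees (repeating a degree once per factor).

1, 1, 1, 1, 1, 2

Write f(u) = u^7 + 2u^6 + 2u^5 + u^2.
Roots in GF(3): f(0) = 0 → root; f(1) = 0 → root; f(2) = 0 → root.
Linear factors from roots: (u), (u + 2), (u + 1).
Complete factorization: f(u) = (u + 2)·(u)^2·(u + 1)^2·(u^2 + u + 2).
Factor degrees with multiplicity: 1 + 1 + 1 + 1 + 1 + 2 = 7.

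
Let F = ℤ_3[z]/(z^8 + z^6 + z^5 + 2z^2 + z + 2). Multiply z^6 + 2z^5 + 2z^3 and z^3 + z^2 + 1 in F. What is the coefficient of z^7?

1

Multiply in ℤ_3[z]: (z^6 + 2z^5 + 2z^3)·(z^3 + z^2 + 1) = z^9 + 2z^7 + z^5 + 2z^3.
Reduce using z^8 ≡ 2z^6 + 2z^5 + z^2 + 2z + 1 (mod z^8 + z^6 + z^5 + 2z^2 + z + 2).
Reduced: z^7 + 2z^6 + z^5 + 2z^2 + z.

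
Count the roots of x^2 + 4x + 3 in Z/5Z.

2

Write g(x) = x^2 + 4x + 3.
Evaluate at each of the 5 elements of Z/5Z:
g(0) = 3; g(1) = 3; g(2) = 0 → root; g(3) = 4; g(4) = 0 → root.
Roots: {2, 4}.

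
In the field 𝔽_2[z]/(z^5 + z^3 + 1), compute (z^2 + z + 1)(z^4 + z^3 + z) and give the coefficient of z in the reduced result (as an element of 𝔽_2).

0

Multiply in 𝔽_2[z]: (z^2 + z + 1)·(z^4 + z^3 + z) = z^6 + z^2 + z.
Reduce using z^5 ≡ z^3 + 1 (mod z^5 + z^3 + 1).
Reduced: z^4 + z^2.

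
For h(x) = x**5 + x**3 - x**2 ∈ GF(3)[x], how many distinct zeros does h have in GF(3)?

2

Evaluate at each of the 3 elements of GF(3):
h(0) = 0 → root; h(1) = 1; h(2) = 0 → root.
Roots: {0, 2}.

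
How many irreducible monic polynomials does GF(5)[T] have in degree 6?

x^(5^6) − x is the product of all monic irreducibles of degree dividing 6; Möbius inversion gives N = (1/6) Σ μ(6/d)·5^d.
Divisors of 6: 1, 2, 3, 6; μ(6/d) for each: 1, -1, -1, 1.
Σ = 5^1 − 5^2 − 5^3 + 5^6 = 15480.
N = 15480/6 = 2580.

2580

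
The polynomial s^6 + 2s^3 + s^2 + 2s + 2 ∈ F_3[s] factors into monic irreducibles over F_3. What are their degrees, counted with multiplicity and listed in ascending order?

Write h(s) = s^6 + 2s^3 + s^2 + 2s + 2.
Roots in F_3: h(0) = 2; h(1) = 2; h(2) = 0 → root.
Linear factors from roots: (s + 1).
Complete factorization: h(s) = (s + 1)^2·(s^2 + 1)·(s^2 + s + 2).
Factor degrees with multiplicity: 1 + 1 + 2 + 2 = 6.

1, 1, 2, 2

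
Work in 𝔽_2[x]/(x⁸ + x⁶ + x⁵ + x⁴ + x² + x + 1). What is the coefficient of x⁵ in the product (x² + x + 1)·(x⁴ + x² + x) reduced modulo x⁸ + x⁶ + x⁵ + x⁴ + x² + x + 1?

1

Multiply in 𝔽_2[x]: (x² + x + 1)·(x⁴ + x² + x) = x⁶ + x⁵ + x.
Reduced: x⁶ + x⁵ + x.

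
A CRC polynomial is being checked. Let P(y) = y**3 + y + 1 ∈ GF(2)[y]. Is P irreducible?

Check for roots in GF(2): P(0) = 1; P(1) = 1.
No roots. A degree-3 polynomial over a field with no linear factor is irreducible.

Yes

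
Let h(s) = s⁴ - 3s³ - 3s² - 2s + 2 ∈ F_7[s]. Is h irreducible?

Yes

Check for roots in F_7: h(0) = 2; h(1) = 2; h(2) = 6; h(3) = 4; h(4) = 3; h(5) = 6; h(6) = 5.
No roots, so no linear factors.
Degree-2 irreducible divisors: test the 21 monic irreducibles of degree 2 over GF(7).
None of them divide h (all give nonzero remainder).
No irreducible factor of degree ≤ 2 exists, so h is irreducible over GF(7).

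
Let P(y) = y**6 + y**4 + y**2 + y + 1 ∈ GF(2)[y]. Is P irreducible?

Check for roots in GF(2): P(0) = 1; P(1) = 1.
No roots, so no linear factors.
Monic irreducibles of degree 2 over GF(2): y**2 + y + 1.
None of them divide P (all give nonzero remainder).
Monic irreducibles of degree 3 over GF(2): y**3 + y + 1, y**3 + y**2 + 1.
None of them divide P (all give nonzero remainder).
No irreducible factor of degree ≤ 3 exists, so P is irreducible over GF(2).

Yes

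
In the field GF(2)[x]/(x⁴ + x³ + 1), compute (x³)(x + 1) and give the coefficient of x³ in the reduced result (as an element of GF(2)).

0

Multiply in GF(2)[x]: (x³)·(x + 1) = x⁴ + x³.
Reduce using x⁴ ≡ x³ + 1 (mod x⁴ + x³ + 1).
Reduced: 1.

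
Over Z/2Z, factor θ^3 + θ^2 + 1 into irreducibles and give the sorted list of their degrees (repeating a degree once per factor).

3

Write h(θ) = θ^3 + θ^2 + 1.
Roots in Z/2Z: h(0) = 1; h(1) = 1.
Complete factorization: h(θ) = (θ^3 + θ^2 + 1).
Factor degrees with multiplicity: 3 = 3.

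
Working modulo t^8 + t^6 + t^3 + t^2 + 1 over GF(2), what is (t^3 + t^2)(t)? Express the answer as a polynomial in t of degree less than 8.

Multiply in GF(2)[t]: (t^3 + t^2)·(t) = t^4 + t^3.
Reduced: t^4 + t^3.

t^4 + t^3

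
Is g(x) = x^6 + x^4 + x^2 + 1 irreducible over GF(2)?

Check for roots in GF(2): g(0) = 1; g(1) = 0 → root.
g(1) = 0, so (x − 1) divides g(x); g is reducible.

No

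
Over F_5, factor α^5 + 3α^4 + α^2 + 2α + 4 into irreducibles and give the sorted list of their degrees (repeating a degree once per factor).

1, 1, 3

Write g(α) = α^5 + 3α^4 + α^2 + 2α + 4.
Roots in F_5: g(0) = 4; g(1) = 1; g(2) = 2; g(3) = 0 → root; g(4) = 0 → root.
Linear factors from roots: (α + 2), (α + 1).
Complete factorization: g(α) = (α + 1)·(α + 2)·(α^3 + 3α + 2).
Factor degrees with multiplicity: 1 + 1 + 3 = 5.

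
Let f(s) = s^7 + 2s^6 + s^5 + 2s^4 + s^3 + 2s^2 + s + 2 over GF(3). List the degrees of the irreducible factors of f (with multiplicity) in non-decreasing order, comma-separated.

1, 2, 2, 2

Roots in GF(3): f(0) = 2; f(1) = 0 → root; f(2) = 1.
Linear factors from roots: (s + 2).
Complete factorization: f(s) = (s + 2)·(s^2 + 1)·(s^2 + s + 2)·(s^2 + 2s + 2).
Factor degrees with multiplicity: 1 + 2 + 2 + 2 = 7.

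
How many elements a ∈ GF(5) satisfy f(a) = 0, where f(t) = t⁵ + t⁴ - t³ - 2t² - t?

3

Evaluate at each of the 5 elements of GF(5):
f(0) = 0 → root; f(1) = 3; f(2) = 0 → root; f(3) = 1; f(4) = 0 → root.
Roots: {0, 2, 4}.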